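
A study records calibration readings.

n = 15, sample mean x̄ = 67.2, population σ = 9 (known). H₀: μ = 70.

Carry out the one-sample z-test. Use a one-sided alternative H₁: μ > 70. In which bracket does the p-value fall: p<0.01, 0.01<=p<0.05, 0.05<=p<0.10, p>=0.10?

p-value bracket: p>=0.10

SE = σ/√n = 9/√15 = 2.3238
z = (x̄−μ₀)/SE = (67.2−70)/2.3238 = -1.2049
p-value (one-sided, H₁ greater) = 0.88588
→ bracket: p>=0.10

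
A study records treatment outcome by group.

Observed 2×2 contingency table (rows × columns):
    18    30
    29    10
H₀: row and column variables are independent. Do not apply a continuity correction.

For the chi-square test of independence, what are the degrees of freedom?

df = (r−1)(c−1) = (2−1)·(2−1) = 1

degrees of freedom = 1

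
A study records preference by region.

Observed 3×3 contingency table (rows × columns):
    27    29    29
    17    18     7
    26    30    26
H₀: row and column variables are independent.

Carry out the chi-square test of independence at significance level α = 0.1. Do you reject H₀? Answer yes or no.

Row totals [85, 42, 82], col totals [70, 77, 62], n=209
χ² = (27−28.47)²/28.47 + (29−31.32)²/31.32 + (29−25.22)²/25.22 + (17−14.07)²/14.07 + (18−15.47)²/15.47 + (7−12.46)²/12.46 + (26−27.46)²/27.46 + (30−30.21)²/30.21 + (26−24.33)²/24.33 = 4.4260
df = 4
p-value (upper-tail) = 0.35141
At α=0.1: p ≥ α → fail to reject H₀

reject H₀: no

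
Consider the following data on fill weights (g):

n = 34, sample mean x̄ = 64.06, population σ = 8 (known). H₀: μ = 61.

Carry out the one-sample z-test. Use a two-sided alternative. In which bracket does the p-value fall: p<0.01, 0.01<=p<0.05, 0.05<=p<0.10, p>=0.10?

p-value bracket: 0.01<=p<0.05

SE = σ/√n = 8/√34 = 1.3720
z = (x̄−μ₀)/SE = (64.06−61)/1.3720 = 2.2303
p-value (two-sided) = 0.02572
→ bracket: 0.01<=p<0.05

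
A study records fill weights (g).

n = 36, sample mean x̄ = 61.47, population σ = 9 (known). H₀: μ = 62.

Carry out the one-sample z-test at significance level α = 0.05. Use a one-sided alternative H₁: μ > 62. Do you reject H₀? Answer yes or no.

reject H₀: no

SE = σ/√n = 9/√36 = 1.5000
z = (x̄−μ₀)/SE = (61.47−62)/1.5000 = -0.3533
p-value (one-sided, H₁ greater) = 0.63808
At α=0.05: p ≥ α → fail to reject H₀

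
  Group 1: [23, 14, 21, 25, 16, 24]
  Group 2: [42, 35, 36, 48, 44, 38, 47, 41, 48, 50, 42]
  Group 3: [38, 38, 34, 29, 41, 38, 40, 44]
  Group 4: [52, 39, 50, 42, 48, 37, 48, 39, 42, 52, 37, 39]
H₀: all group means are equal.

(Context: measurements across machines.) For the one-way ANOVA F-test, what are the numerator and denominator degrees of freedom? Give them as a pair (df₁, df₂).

degrees of freedom = [3, 33]

k = 4 groups, N = 37 total
df = (k−1, N−k) = (4−1, 37−4) = (3, 33)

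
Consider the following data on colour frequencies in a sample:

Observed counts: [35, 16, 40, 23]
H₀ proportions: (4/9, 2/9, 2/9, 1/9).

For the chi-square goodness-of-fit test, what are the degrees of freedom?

degrees of freedom = 3

df = k − 1 = 4 − 1 = 3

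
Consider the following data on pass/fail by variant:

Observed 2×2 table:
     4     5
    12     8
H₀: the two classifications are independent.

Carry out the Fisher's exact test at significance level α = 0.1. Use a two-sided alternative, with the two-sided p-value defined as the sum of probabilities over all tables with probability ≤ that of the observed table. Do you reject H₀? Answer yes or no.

reject H₀: no

Margins: r₁=9, r₂=20, c₁=16, c₂=13, n=29
p_obs = C(9,4)·C(20,12)/C(29,16); sum pmf over tables with pmf ≤ p_obs
p-value (two-sided) = 0.68816
At α=0.1: p ≥ α → fail to reject H₀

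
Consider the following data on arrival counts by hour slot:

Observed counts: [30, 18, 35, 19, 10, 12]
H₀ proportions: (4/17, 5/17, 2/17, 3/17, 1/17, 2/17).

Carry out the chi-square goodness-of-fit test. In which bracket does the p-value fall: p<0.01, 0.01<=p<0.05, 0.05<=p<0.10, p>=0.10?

n = 124; E_i = n·p_i = [29.18, 36.47, 14.59, 21.88, 7.29, 14.59]
χ² = (30−29.18)²/29.18 + (18−36.47)²/36.47 + (35−14.59)²/14.59 + (19−21.88)²/21.88 + (10−7.29)²/7.29 + (12−14.59)²/14.59 = 39.7804
df = 5
p-value (upper-tail) = 0.00000
→ bracket: p<0.01

p-value bracket: p<0.01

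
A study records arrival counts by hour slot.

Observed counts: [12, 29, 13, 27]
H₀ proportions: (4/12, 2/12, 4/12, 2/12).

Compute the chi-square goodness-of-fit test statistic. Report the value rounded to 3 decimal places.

test statistic = 46.889

n = 81; E_i = n·p_i = [27.00, 13.50, 27.00, 13.50]
χ² = (12−27.00)²/27.00 + (29−13.50)²/13.50 + (13−27.00)²/27.00 + (27−13.50)²/13.50 = 46.8889
df = 3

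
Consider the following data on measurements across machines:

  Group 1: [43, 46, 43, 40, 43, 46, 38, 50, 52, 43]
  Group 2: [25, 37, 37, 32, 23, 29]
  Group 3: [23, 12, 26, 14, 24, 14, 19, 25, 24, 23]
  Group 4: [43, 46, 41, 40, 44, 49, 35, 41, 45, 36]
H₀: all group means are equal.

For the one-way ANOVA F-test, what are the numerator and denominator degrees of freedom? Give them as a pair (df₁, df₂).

k = 4 groups, N = 36 total
df = (k−1, N−k) = (4−1, 36−4) = (3, 32)

degrees of freedom = [3, 32]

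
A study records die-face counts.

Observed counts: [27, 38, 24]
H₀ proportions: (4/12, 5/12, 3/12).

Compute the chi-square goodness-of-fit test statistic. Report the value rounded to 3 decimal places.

test statistic = 0.400

n = 89; E_i = n·p_i = [29.67, 37.08, 22.25]
χ² = (27−29.67)²/29.67 + (38−37.08)²/37.08 + (24−22.25)²/22.25 = 0.4000
df = 2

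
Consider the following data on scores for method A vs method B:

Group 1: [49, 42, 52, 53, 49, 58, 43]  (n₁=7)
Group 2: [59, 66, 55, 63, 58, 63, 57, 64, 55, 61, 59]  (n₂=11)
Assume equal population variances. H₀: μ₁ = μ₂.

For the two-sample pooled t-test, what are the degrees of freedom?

df = n₁ + n₂ − 2 = 7 + 11 − 2 = 16

degrees of freedom = 16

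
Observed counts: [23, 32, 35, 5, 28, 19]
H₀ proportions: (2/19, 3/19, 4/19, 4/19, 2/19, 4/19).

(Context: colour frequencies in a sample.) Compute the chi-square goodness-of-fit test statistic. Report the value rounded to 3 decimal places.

test statistic = 45.402

n = 142; E_i = n·p_i = [14.95, 22.42, 29.89, 29.89, 14.95, 29.89]
χ² = (23−14.95)²/14.95 + (32−22.42)²/22.42 + (35−29.89)²/29.89 + (5−29.89)²/29.89 + (28−14.95)²/14.95 + (19−29.89)²/29.89 = 45.4020
df = 5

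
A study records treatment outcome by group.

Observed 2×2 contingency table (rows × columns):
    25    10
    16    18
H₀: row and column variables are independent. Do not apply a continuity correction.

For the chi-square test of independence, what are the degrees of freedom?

degrees of freedom = 1

df = (r−1)(c−1) = (2−1)·(2−1) = 1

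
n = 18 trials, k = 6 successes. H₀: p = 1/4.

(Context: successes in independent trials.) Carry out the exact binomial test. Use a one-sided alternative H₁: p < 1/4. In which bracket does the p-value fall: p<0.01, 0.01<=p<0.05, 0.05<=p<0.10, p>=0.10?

Exact binomial: n=18, k=6, p₀=1/4=0.2500
P(X≤6) from Σ C(n,i)·p₀^i·(1−p₀)^(n−i)
p-value (one-sided, H₁ less) = 0.86102
→ bracket: p>=0.10

p-value bracket: p>=0.10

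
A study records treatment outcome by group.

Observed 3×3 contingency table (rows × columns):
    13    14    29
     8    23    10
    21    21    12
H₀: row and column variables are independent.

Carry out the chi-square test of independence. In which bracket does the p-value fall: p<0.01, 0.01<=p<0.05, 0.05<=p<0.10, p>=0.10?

Row totals [56, 41, 54], col totals [42, 58, 51], n=151
χ² = (13−15.58)²/15.58 + (14−21.51)²/21.51 + (29−18.91)²/18.91 + (8−11.40)²/11.40 + (23−15.75)²/15.75 + (10−13.85)²/13.85 + (21−15.02)²/15.02 + (21−20.74)²/20.74 + (12−18.24)²/18.24 = 18.3690
df = 4
p-value (upper-tail) = 0.00105
→ bracket: p<0.01

p-value bracket: p<0.01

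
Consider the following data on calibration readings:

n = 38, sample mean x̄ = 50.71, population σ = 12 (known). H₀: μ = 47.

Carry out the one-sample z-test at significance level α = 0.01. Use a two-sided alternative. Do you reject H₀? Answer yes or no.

reject H₀: no

SE = σ/√n = 12/√38 = 1.9467
z = (x̄−μ₀)/SE = (50.71−47)/1.9467 = 1.9058
p-value (two-sided) = 0.05667
At α=0.01: p ≥ α → fail to reject H₀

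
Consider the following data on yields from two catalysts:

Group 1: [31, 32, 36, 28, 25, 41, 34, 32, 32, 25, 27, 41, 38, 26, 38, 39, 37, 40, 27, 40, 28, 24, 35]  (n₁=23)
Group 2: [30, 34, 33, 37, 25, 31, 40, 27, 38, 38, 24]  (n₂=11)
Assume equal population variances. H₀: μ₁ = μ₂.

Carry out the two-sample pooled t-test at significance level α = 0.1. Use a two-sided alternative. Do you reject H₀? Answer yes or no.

x̄₁=32.870, s₁=5.755, n₁=23
x̄₂=32.455, s₂=5.538, n₂=11
s_p² = [22·5.755² + 10·5.538²]/32 = 32.3542
SE = √(s_p²·(1/23+1/11)) = 2.0852
t = (32.870−32.455)/2.0852 = 0.1990
df = 32
p-value (two-sided) = 0.84350
At α=0.1: p ≥ α → fail to reject H₀

reject H₀: no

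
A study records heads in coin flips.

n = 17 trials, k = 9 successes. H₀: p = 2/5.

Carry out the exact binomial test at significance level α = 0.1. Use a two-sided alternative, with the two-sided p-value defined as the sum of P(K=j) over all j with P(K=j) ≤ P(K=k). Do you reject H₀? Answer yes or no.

reject H₀: no

Exact binomial: n=17, k=9, p₀=2/5=0.4000
P(X=j) = C(n,j)·p₀^j·(1−p₀)^(n−j); p = Σ P(X=j) over j with P(X=j) ≤ P(X=9)
p-value (two-sided) = 0.32494
At α=0.1: p ≥ α → fail to reject H₀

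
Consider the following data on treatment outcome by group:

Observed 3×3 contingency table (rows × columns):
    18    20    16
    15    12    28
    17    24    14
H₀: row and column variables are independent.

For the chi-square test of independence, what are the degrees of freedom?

degrees of freedom = 4

df = (r−1)(c−1) = (3−1)·(3−1) = 4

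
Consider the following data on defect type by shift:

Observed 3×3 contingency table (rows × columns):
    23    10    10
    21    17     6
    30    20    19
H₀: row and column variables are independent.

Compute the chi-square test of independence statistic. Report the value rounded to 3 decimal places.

Row totals [43, 44, 69], col totals [74, 47, 35], n=156
χ² = (23−20.40)²/20.40 + (10−12.96)²/12.96 + (10−9.65)²/9.65 + (21−20.87)²/20.87 + (17−13.26)²/13.26 + (6−9.87)²/9.87 + (30−32.73)²/32.73 + (20−20.79)²/20.79 + (19−15.48)²/15.48 = 4.6533
df = 4

test statistic = 4.653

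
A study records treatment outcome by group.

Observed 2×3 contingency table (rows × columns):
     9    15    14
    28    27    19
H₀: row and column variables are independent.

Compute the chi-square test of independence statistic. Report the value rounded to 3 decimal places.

test statistic = 2.645

Row totals [38, 74], col totals [37, 42, 33], n=112
χ² = (9−12.55)²/12.55 + (15−14.25)²/14.25 + (14−11.20)²/11.20 + (28−24.45)²/24.45 + (27−27.75)²/27.75 + (19−21.80)²/21.80 = 2.6447
df = 2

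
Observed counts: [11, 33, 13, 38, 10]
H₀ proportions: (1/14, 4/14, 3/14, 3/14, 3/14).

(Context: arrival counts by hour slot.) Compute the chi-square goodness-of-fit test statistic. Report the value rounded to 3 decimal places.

n = 105; E_i = n·p_i = [7.50, 30.00, 22.50, 22.50, 22.50]
χ² = (11−7.50)²/7.50 + (33−30.00)²/30.00 + (13−22.50)²/22.50 + (38−22.50)²/22.50 + (10−22.50)²/22.50 = 23.5667
df = 4

test statistic = 23.567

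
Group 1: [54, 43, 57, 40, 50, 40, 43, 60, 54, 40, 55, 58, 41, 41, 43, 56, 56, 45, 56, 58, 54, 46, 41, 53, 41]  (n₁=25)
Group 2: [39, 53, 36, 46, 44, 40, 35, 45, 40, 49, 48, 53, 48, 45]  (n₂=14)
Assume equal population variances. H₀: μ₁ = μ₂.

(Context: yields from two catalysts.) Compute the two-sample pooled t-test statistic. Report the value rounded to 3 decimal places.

x̄₁=49.000, s₁=7.228, n₁=25
x̄₂=44.357, s₂=5.719, n₂=14
s_p² = [24·7.228² + 13·5.719²]/37 = 45.3842
SE = √(s_p²·(1/25+1/14)) = 2.2488
t = (49.000−44.357)/2.2488 = 2.0646
df = 37

test statistic = 2.065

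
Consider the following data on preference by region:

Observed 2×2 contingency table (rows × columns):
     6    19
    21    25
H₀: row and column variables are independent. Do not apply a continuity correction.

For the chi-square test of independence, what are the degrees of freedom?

degrees of freedom = 1

df = (r−1)(c−1) = (2−1)·(2−1) = 1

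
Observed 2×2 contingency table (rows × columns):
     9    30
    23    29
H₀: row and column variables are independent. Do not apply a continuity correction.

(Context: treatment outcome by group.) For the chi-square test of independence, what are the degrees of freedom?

df = (r−1)(c−1) = (2−1)·(2−1) = 1

degrees of freedom = 1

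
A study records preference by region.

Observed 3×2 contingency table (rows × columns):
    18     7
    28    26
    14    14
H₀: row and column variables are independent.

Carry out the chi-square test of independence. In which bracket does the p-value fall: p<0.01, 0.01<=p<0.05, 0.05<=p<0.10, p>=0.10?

Row totals [25, 54, 28], col totals [60, 47], n=107
χ² = (18−14.02)²/14.02 + (7−10.98)²/10.98 + (28−30.28)²/30.28 + (26−23.72)²/23.72 + (14−15.70)²/15.70 + (14−12.30)²/12.30 = 3.3846
df = 2
p-value (upper-tail) = 0.18410
→ bracket: p>=0.10

p-value bracket: p>=0.10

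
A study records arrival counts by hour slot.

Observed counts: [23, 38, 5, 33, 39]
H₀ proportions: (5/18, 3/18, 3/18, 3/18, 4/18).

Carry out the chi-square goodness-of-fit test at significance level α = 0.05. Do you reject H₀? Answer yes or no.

n = 138; E_i = n·p_i = [38.33, 23.00, 23.00, 23.00, 30.67]
χ² = (23−38.33)²/38.33 + (38−23.00)²/23.00 + (5−23.00)²/23.00 + (33−23.00)²/23.00 + (39−30.67)²/30.67 = 36.6152
df = 4
p-value (upper-tail) = 0.00000
At α=0.05: p < α → reject H₀

reject H₀: yes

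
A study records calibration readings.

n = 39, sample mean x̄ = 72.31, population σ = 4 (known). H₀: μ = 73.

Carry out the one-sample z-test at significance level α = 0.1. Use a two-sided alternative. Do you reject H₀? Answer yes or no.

SE = σ/√n = 4/√39 = 0.6405
z = (x̄−μ₀)/SE = (72.31−73)/0.6405 = -1.0773
p-value (two-sided) = 0.28136
At α=0.1: p ≥ α → fail to reject H₀

reject H₀: no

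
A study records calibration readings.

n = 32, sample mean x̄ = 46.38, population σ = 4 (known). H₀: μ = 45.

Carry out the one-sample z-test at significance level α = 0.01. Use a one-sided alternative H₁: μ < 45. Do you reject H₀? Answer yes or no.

reject H₀: no

SE = σ/√n = 4/√32 = 0.7071
z = (x̄−μ₀)/SE = (46.38−45)/0.7071 = 1.9516
p-value (one-sided, H₁ less) = 0.97451
At α=0.01: p ≥ α → fail to reject H₀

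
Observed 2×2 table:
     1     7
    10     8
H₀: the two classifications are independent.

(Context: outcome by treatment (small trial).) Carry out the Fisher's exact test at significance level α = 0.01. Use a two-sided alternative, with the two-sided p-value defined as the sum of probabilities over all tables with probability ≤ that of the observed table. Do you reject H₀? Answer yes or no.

reject H₀: no

Margins: r₁=8, r₂=18, c₁=11, c₂=15, n=26
p_obs = C(8,1)·C(18,10)/C(26,11); sum pmf over tables with pmf ≤ p_obs
p-value (two-sided) = 0.08375
At α=0.01: p ≥ α → fail to reject H₀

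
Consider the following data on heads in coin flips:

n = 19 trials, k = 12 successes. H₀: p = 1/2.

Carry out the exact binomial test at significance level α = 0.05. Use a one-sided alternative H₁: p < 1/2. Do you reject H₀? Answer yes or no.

reject H₀: no

Exact binomial: n=19, k=12, p₀=1/2=0.5000
P(X≤12) from Σ C(n,i)·p₀^i·(1−p₀)^(n−i)
p-value (one-sided, H₁ less) = 0.91647
At α=0.05: p ≥ α → fail to reject H₀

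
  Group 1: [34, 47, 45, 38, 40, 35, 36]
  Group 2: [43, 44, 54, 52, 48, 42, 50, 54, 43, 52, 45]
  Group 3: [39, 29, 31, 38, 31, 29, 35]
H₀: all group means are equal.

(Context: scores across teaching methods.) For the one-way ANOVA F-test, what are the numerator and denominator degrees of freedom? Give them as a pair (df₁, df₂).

degrees of freedom = [2, 22]

k = 3 groups, N = 25 total
df = (k−1, N−k) = (3−1, 25−3) = (2, 22)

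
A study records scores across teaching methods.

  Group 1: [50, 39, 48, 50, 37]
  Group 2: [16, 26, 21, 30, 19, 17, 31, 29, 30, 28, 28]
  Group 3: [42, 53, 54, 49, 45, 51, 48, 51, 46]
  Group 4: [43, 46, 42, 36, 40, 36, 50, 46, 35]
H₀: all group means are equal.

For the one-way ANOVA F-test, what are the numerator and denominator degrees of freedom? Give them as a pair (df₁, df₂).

k = 4 groups, N = 34 total
df = (k−1, N−k) = (4−1, 34−4) = (3, 30)

degrees of freedom = [3, 30]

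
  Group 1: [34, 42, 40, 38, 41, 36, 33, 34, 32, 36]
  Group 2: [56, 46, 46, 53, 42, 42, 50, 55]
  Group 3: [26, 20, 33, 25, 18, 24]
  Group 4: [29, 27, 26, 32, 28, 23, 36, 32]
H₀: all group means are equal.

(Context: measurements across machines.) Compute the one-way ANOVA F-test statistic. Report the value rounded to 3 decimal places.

test statistic = 39.922

Group means [36.60, 48.75, 24.33, 29.12], grand mean 35.469
SSB = Σnᵢ(x̄ᵢ−x̄)² = 2489.860; SSW = ΣΣ(x−x̄ᵢ)² = 582.108
MSB = 2489.860/3 = 829.9535; MSW = 582.108/28 = 20.7896
F = MSB/MSW = 39.9216
df = (3, 28)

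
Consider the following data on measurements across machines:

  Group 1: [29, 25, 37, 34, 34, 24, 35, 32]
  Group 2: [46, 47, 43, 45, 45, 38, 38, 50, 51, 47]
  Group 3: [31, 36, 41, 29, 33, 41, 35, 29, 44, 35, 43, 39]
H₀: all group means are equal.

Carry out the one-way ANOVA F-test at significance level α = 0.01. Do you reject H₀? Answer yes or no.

reject H₀: yes

Group means [31.25, 45.00, 36.33], grand mean 37.867
SSB = Σnᵢ(x̄ᵢ−x̄)² = 887.300; SSW = ΣΣ(x−x̄ᵢ)² = 636.167
MSB = 887.300/2 = 443.6500; MSW = 636.167/27 = 23.5617
F = MSB/MSW = 18.8293
df = (2, 27)
p-value (upper-tail) = 0.00001
At α=0.01: p < α → reject H₀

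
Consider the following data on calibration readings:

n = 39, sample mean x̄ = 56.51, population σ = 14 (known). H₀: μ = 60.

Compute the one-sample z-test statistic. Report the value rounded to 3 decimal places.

test statistic = -1.557

SE = σ/√n = 14/√39 = 2.2418
z = (x̄−μ₀)/SE = (56.51−60)/2.2418 = -1.5568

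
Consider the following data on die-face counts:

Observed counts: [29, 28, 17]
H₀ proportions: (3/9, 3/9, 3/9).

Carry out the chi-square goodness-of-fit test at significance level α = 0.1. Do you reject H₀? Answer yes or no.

reject H₀: no

n = 74; E_i = n·p_i = [24.67, 24.67, 24.67]
χ² = (29−24.67)²/24.67 + (28−24.67)²/24.67 + (17−24.67)²/24.67 = 3.5946
df = 2
p-value (upper-tail) = 0.16575
At α=0.1: p ≥ α → fail to reject H₀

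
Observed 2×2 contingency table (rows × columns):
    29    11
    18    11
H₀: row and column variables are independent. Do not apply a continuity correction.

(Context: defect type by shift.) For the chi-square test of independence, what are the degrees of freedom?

degrees of freedom = 1

df = (r−1)(c−1) = (2−1)·(2−1) = 1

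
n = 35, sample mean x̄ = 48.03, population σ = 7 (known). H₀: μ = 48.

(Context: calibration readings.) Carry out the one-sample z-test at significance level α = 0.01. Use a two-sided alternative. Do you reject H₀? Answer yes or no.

reject H₀: no

SE = σ/√n = 7/√35 = 1.1832
z = (x̄−μ₀)/SE = (48.03−48)/1.1832 = 0.0254
p-value (two-sided) = 0.97977
At α=0.01: p ≥ α → fail to reject H₀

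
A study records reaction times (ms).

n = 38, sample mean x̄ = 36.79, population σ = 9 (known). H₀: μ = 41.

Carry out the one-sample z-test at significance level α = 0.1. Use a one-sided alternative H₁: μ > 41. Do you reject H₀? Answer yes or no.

SE = σ/√n = 9/√38 = 1.4600
z = (x̄−μ₀)/SE = (36.79−41)/1.4600 = -2.8836
p-value (one-sided, H₁ greater) = 0.99803
At α=0.1: p ≥ α → fail to reject H₀

reject H₀: no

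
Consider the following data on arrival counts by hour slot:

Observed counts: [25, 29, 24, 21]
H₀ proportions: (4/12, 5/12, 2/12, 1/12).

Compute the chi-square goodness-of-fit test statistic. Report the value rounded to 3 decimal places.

n = 99; E_i = n·p_i = [33.00, 41.25, 16.50, 8.25]
χ² = (25−33.00)²/33.00 + (29−41.25)²/41.25 + (24−16.50)²/16.50 + (21−8.25)²/8.25 = 28.6909
df = 3

test statistic = 28.691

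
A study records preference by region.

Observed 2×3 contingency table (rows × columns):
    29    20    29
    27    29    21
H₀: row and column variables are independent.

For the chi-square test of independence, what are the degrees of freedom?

degrees of freedom = 2

df = (r−1)(c−1) = (2−1)·(3−1) = 2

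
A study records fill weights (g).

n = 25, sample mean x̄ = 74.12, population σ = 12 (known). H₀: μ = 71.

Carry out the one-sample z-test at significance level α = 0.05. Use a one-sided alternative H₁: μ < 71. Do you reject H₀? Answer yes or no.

reject H₀: no

SE = σ/√n = 12/√25 = 2.4000
z = (x̄−μ₀)/SE = (74.12−71)/2.4000 = 1.3000
p-value (one-sided, H₁ less) = 0.90320
At α=0.05: p ≥ α → fail to reject H₀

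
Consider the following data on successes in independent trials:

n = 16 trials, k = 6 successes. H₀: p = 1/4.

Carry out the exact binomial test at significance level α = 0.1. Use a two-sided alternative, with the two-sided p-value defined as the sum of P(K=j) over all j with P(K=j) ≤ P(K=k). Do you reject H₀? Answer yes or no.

reject H₀: no

Exact binomial: n=16, k=6, p₀=1/4=0.2500
P(X=j) = C(n,j)·p₀^j·(1−p₀)^(n−j); p = Σ P(X=j) over j with P(X=j) ≤ P(X=6)
p-value (two-sided) = 0.25313
At α=0.1: p ≥ α → fail to reject H₀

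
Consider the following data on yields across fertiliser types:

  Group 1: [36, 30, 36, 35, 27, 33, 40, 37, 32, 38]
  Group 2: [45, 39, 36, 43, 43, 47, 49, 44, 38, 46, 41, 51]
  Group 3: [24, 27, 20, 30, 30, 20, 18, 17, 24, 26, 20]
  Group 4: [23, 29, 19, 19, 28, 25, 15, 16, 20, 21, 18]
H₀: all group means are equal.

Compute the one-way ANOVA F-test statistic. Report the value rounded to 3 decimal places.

test statistic = 63.089

Group means [34.40, 43.50, 23.27, 21.18], grand mean 30.795
SSB = Σnᵢ(x̄ᵢ−x̄)² = 3705.941; SSW = ΣΣ(x−x̄ᵢ)² = 783.218
MSB = 3705.941/3 = 1235.3136; MSW = 783.218/40 = 19.5805
F = MSB/MSW = 63.0891
df = (3, 40)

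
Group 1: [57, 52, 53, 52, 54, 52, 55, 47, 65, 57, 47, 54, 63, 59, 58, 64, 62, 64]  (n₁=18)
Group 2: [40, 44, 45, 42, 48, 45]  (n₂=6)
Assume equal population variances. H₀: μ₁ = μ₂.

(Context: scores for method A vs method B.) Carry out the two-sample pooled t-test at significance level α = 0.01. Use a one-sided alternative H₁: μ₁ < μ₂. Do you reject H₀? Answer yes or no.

reject H₀: no

x̄₁=56.389, s₁=5.606, n₁=18
x̄₂=44.000, s₂=2.757, n₂=6
s_p² = [17·5.606² + 5·2.757²]/22 = 26.0126
SE = √(s_p²·(1/18+1/6)) = 2.4043
t = (56.389−44.000)/2.4043 = 5.1528
df = 22
p-value (one-sided, H₁ less) = 0.99998
At α=0.01: p ≥ α → fail to reject H₀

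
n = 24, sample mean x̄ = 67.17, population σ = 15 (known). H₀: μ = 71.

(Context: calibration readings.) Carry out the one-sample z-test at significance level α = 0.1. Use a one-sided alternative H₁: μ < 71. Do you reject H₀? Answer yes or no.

SE = σ/√n = 15/√24 = 3.0619
z = (x̄−μ₀)/SE = (67.17−71)/3.0619 = -1.2509
p-value (one-sided, H₁ less) = 0.10549
At α=0.1: p ≥ α → fail to reject H₀

reject H₀: no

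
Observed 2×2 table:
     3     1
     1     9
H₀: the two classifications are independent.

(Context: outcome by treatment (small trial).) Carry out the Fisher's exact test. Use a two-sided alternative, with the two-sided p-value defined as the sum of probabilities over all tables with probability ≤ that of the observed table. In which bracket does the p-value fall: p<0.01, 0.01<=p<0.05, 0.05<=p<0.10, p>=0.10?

p-value bracket: 0.01<=p<0.05

Margins: r₁=4, r₂=10, c₁=4, c₂=10, n=14
p_obs = C(4,3)·C(10,1)/C(14,4); sum pmf over tables with pmf ≤ p_obs
p-value (two-sided) = 0.04096
→ bracket: 0.01<=p<0.05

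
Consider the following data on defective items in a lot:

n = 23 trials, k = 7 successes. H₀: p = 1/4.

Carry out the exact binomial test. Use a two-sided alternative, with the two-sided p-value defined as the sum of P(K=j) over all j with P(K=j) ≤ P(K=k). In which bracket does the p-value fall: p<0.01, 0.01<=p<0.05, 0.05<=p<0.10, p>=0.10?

p-value bracket: p>=0.10

Exact binomial: n=23, k=7, p₀=1/4=0.2500
P(X=j) = C(n,j)·p₀^j·(1−p₀)^(n−j); p = Σ P(X=j) over j with P(X=j) ≤ P(X=7)
p-value (two-sided) = 0.62949
→ bracket: p>=0.10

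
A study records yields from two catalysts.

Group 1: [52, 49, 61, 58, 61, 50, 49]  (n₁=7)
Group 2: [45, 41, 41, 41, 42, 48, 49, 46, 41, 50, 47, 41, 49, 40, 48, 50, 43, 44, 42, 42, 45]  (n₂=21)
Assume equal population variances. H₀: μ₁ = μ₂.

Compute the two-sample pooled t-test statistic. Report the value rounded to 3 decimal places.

test statistic = 5.561

x̄₁=54.286, s₁=5.529, n₁=7
x̄₂=44.524, s₂=3.444, n₂=21
s_p² = [6·5.529² + 20·3.444²]/26 = 16.1795
SE = √(s_p²·(1/7+1/21)) = 1.7555
t = (54.286−44.524)/1.7555 = 5.5607
df = 26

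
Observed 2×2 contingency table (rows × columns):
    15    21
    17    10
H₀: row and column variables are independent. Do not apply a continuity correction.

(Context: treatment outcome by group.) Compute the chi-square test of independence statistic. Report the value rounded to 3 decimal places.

test statistic = 2.800

Row totals [36, 27], col totals [32, 31], n=63
χ² = (15−18.29)²/18.29 + (21−17.71)²/17.71 + (17−13.71)²/13.71 + (10−13.29)²/13.29 = 2.7996
df = 1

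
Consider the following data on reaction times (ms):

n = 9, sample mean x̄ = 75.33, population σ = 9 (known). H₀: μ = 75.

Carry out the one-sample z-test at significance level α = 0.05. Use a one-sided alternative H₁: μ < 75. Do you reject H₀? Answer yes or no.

reject H₀: no

SE = σ/√n = 9/√9 = 3.0000
z = (x̄−μ₀)/SE = (75.33−75)/3.0000 = 0.1100
p-value (one-sided, H₁ less) = 0.54380
At α=0.05: p ≥ α → fail to reject H₀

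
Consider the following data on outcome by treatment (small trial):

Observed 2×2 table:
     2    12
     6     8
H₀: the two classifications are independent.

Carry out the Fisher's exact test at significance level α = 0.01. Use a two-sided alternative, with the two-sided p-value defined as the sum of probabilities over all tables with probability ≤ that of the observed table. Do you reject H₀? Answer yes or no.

reject H₀: no

Margins: r₁=14, r₂=14, c₁=8, c₂=20, n=28
p_obs = C(14,2)·C(14,6)/C(28,8); sum pmf over tables with pmf ≤ p_obs
p-value (two-sided) = 0.20870
At α=0.01: p ≥ α → fail to reject H₀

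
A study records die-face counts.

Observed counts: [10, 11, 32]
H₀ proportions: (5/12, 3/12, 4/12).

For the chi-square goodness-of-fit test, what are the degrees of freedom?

df = k − 1 = 3 − 1 = 2

degrees of freedom = 2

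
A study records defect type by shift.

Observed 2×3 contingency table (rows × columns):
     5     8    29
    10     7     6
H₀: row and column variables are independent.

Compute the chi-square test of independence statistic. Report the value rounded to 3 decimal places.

Row totals [42, 23], col totals [15, 15, 35], n=65
χ² = (5−9.69)²/9.69 + (8−9.69)²/9.69 + (29−22.62)²/22.62 + (10−5.31)²/5.31 + (7−5.31)²/5.31 + (6−12.38)²/12.38 = 12.3489
df = 2

test statistic = 12.349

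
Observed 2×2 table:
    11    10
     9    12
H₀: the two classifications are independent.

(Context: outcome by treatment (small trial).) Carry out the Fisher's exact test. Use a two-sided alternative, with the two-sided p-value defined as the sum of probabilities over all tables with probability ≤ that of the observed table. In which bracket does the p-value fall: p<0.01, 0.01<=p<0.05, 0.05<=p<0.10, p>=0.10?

p-value bracket: p>=0.10

Margins: r₁=21, r₂=21, c₁=20, c₂=22, n=42
p_obs = C(21,11)·C(21,9)/C(42,20); sum pmf over tables with pmf ≤ p_obs
p-value (two-sided) = 0.75786
→ bracket: p>=0.10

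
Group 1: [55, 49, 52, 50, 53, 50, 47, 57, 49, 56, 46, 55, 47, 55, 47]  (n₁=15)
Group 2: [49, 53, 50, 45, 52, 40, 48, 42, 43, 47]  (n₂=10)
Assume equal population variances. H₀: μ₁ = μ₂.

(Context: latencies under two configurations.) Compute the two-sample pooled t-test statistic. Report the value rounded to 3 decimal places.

test statistic = 2.643

x̄₁=51.200, s₁=3.745, n₁=15
x̄₂=46.900, s₂=4.332, n₂=10
s_p² = [14·3.745² + 9·4.332²]/23 = 15.8826
SE = √(s_p²·(1/15+1/10)) = 1.6270
t = (51.200−46.900)/1.6270 = 2.6429
df = 23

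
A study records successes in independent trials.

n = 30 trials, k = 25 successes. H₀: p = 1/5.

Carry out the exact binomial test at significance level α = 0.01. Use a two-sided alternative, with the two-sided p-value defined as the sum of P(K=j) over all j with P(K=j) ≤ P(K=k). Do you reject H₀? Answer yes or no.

Exact binomial: n=30, k=25, p₀=1/5=0.2000
P(X=j) = C(n,j)·p₀^j·(1−p₀)^(n−j); p = Σ P(X=j) over j with P(X=j) ≤ P(X=25)
p-value (two-sided) = 0.00000
At α=0.01: p < α → reject H₀

reject H₀: yes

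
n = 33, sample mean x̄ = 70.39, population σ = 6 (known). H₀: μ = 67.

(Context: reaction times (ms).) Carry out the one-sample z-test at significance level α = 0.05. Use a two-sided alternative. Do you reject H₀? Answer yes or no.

reject H₀: yes

SE = σ/√n = 6/√33 = 1.0445
z = (x̄−μ₀)/SE = (70.39−67)/1.0445 = 3.2457
p-value (two-sided) = 0.00117
At α=0.05: p < α → reject H₀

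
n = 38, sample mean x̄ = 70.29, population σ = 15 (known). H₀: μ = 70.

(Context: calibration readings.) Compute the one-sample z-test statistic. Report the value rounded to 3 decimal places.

test statistic = 0.119

SE = σ/√n = 15/√38 = 2.4333
z = (x̄−μ₀)/SE = (70.29−70)/2.4333 = 0.1192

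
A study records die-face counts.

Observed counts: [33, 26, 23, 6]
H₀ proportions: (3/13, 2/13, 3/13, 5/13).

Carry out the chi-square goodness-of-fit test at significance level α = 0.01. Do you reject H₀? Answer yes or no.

n = 88; E_i = n·p_i = [20.31, 13.54, 20.31, 33.85]
χ² = (33−20.31)²/20.31 + (26−13.54)²/13.54 + (23−20.31)²/20.31 + (6−33.85)²/33.85 = 42.6697
df = 3
p-value (upper-tail) = 0.00000
At α=0.01: p < α → reject H₀

reject H₀: yes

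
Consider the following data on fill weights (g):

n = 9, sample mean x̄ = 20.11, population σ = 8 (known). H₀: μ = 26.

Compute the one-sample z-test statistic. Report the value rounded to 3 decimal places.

test statistic = -2.209

SE = σ/√n = 8/√9 = 2.6667
z = (x̄−μ₀)/SE = (20.11−26)/2.6667 = -2.2088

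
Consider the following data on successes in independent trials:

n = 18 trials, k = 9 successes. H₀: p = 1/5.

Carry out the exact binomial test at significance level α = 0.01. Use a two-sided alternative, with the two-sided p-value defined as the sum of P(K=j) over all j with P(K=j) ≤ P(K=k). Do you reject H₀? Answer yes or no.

Exact binomial: n=18, k=9, p₀=1/5=0.2000
P(X=j) = C(n,j)·p₀^j·(1−p₀)^(n−j); p = Σ P(X=j) over j with P(X=j) ≤ P(X=9)
p-value (two-sided) = 0.00425
At α=0.01: p < α → reject H₀

reject H₀: yes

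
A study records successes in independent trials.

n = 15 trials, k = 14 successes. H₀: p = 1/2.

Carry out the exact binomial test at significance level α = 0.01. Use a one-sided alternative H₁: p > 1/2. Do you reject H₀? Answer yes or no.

Exact binomial: n=15, k=14, p₀=1/2=0.5000
P(X≥14) from Σ C(n,i)·p₀^i·(1−p₀)^(n−i)
p-value (one-sided, H₁ greater) = 0.00049
At α=0.01: p < α → reject H₀

reject H₀: yes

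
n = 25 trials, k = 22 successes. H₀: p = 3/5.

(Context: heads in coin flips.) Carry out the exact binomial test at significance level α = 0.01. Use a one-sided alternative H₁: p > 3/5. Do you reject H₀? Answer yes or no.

Exact binomial: n=25, k=22, p₀=3/5=0.6000
P(X≥22) from Σ C(n,i)·p₀^i·(1−p₀)^(n−i)
p-value (one-sided, H₁ greater) = 0.00237
At α=0.01: p < α → reject H₀

reject H₀: yes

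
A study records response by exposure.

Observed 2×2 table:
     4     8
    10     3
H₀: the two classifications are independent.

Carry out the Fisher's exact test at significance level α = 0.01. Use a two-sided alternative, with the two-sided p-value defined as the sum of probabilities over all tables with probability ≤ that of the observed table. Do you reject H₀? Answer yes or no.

Margins: r₁=12, r₂=13, c₁=14, c₂=11, n=25
p_obs = C(12,4)·C(13,10)/C(25,14); sum pmf over tables with pmf ≤ p_obs
p-value (two-sided) = 0.04718
At α=0.01: p ≥ α → fail to reject H₀

reject H₀: no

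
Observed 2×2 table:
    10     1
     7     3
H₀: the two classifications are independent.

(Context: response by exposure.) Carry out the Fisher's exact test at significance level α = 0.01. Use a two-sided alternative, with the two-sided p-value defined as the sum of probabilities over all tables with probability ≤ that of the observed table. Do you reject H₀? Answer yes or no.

Margins: r₁=11, r₂=10, c₁=17, c₂=4, n=21
p_obs = C(11,10)·C(10,7)/C(21,17); sum pmf over tables with pmf ≤ p_obs
p-value (two-sided) = 0.31078
At α=0.01: p ≥ α → fail to reject H₀

reject H₀: no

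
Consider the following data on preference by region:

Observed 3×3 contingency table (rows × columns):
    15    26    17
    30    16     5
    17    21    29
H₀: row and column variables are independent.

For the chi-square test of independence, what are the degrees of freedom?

degrees of freedom = 4

df = (r−1)(c−1) = (3−1)·(3−1) = 4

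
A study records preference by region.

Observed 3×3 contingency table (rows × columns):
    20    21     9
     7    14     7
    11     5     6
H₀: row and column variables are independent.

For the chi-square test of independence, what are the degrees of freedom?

degrees of freedom = 4

df = (r−1)(c−1) = (3−1)·(3−1) = 4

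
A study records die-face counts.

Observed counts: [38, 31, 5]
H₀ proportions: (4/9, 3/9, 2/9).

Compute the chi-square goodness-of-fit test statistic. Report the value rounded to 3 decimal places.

n = 74; E_i = n·p_i = [32.89, 24.67, 16.44]
χ² = (38−32.89)²/32.89 + (31−24.67)²/24.67 + (5−16.44)²/16.44 = 10.3851
df = 2

test statistic = 10.385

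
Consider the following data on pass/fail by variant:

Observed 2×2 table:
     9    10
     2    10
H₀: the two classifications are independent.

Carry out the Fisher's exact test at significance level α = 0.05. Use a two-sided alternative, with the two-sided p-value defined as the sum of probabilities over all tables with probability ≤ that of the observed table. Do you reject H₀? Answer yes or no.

reject H₀: no

Margins: r₁=19, r₂=12, c₁=11, c₂=20, n=31
p_obs = C(19,9)·C(12,2)/C(31,11); sum pmf over tables with pmf ≤ p_obs
p-value (two-sided) = 0.12837
At α=0.05: p ≥ α → fail to reject H₀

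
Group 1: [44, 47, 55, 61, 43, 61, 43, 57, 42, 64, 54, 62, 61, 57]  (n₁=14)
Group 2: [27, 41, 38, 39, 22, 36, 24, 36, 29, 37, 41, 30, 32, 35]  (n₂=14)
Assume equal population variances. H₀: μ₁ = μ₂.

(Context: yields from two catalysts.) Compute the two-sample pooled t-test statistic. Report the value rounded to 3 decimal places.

test statistic = 7.442

x̄₁=53.643, s₁=8.149, n₁=14
x̄₂=33.357, s₂=6.134, n₂=14
s_p² = [13·8.149² + 13·6.134²]/26 = 52.0165
SE = √(s_p²·(1/14+1/14)) = 2.7260
t = (53.643−33.357)/2.7260 = 7.4416
df = 26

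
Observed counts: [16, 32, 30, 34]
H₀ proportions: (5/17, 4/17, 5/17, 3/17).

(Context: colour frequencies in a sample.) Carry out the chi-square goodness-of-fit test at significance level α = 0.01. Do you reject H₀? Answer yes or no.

reject H₀: yes

n = 112; E_i = n·p_i = [32.94, 26.35, 32.94, 19.76]
χ² = (16−32.94)²/32.94 + (32−26.35)²/26.35 + (30−32.94)²/32.94 + (34−19.76)²/19.76 = 20.4381
df = 3
p-value (upper-tail) = 0.00014
At α=0.01: p < α → reject H₀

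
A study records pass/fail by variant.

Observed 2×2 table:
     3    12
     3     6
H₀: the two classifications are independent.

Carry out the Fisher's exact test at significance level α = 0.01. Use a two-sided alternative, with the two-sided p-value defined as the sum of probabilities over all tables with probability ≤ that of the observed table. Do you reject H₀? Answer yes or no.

Margins: r₁=15, r₂=9, c₁=6, c₂=18, n=24
p_obs = C(15,3)·C(9,3)/C(24,6); sum pmf over tables with pmf ≤ p_obs
p-value (two-sided) = 0.63491
At α=0.01: p ≥ α → fail to reject H₀

reject H₀: no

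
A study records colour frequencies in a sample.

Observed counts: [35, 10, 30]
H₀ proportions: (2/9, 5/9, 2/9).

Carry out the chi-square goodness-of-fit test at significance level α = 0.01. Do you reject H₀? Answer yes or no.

reject H₀: yes

n = 75; E_i = n·p_i = [16.67, 41.67, 16.67]
χ² = (35−16.67)²/16.67 + (10−41.67)²/41.67 + (30−16.67)²/16.67 = 54.9000
df = 2
p-value (upper-tail) = 0.00000
At α=0.01: p < α → reject H₀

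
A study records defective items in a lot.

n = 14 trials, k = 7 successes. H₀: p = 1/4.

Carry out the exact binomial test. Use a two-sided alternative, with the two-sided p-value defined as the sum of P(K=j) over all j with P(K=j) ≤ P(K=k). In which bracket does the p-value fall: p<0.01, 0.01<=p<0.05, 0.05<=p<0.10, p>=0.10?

p-value bracket: 0.05<=p<0.10

Exact binomial: n=14, k=7, p₀=1/4=0.2500
P(X=j) = C(n,j)·p₀^j·(1−p₀)^(n−j); p = Σ P(X=j) over j with P(X=j) ≤ P(X=7)
p-value (two-sided) = 0.05609
→ bracket: 0.05<=p<0.10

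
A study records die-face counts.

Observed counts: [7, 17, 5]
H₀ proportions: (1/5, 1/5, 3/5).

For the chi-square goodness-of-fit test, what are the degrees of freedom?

df = k − 1 = 3 − 1 = 2

degrees of freedom = 2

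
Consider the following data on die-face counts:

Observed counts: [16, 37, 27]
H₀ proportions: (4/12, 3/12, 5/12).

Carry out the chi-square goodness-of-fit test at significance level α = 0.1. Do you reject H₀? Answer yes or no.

n = 80; E_i = n·p_i = [26.67, 20.00, 33.33]
χ² = (16−26.67)²/26.67 + (37−20.00)²/20.00 + (27−33.33)²/33.33 = 19.9200
df = 2
p-value (upper-tail) = 0.00005
At α=0.1: p < α → reject H₀

reject H₀: yes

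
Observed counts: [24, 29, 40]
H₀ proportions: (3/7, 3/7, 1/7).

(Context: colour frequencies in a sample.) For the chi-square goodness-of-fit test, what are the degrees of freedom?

df = k − 1 = 3 − 1 = 2

degrees of freedom = 2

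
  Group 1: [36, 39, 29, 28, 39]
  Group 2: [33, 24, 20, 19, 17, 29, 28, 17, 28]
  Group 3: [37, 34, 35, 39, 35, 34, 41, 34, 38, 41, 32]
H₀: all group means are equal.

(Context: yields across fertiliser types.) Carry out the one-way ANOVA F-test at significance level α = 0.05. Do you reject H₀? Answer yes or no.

reject H₀: yes

Group means [34.20, 23.89, 36.36], grand mean 31.440
SSB = Σnᵢ(x̄ᵢ−x̄)² = 817.926; SSW = ΣΣ(x−x̄ᵢ)² = 484.234
MSB = 817.926/2 = 408.9628; MSW = 484.234/22 = 22.0107
F = MSB/MSW = 18.5802
df = (2, 22)
p-value (upper-tail) = 0.00002
At α=0.05: p < α → reject H₀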